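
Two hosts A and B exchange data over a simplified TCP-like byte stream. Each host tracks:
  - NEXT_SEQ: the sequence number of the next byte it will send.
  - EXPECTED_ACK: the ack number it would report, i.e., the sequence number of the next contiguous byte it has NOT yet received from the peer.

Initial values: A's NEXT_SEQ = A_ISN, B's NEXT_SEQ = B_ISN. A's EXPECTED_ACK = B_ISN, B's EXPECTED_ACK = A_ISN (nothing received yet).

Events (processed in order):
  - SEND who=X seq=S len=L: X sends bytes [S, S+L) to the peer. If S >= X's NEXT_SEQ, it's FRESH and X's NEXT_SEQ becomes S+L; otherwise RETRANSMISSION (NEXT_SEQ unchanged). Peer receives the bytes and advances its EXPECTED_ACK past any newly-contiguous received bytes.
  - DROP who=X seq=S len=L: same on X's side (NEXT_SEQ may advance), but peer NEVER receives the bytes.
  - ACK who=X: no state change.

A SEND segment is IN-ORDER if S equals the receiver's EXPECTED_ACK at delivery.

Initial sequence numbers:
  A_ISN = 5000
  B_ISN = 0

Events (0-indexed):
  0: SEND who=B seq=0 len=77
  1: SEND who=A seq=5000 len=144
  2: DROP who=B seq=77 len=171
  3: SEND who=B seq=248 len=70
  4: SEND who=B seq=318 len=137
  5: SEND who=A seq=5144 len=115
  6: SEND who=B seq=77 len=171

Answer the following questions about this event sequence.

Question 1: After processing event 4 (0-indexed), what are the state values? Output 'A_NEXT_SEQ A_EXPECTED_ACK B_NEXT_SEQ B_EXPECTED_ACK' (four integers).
After event 0: A_seq=5000 A_ack=77 B_seq=77 B_ack=5000
After event 1: A_seq=5144 A_ack=77 B_seq=77 B_ack=5144
After event 2: A_seq=5144 A_ack=77 B_seq=248 B_ack=5144
After event 3: A_seq=5144 A_ack=77 B_seq=318 B_ack=5144
After event 4: A_seq=5144 A_ack=77 B_seq=455 B_ack=5144

5144 77 455 5144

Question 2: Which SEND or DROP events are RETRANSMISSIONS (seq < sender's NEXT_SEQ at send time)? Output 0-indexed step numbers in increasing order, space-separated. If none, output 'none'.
Answer: 6

Derivation:
Step 0: SEND seq=0 -> fresh
Step 1: SEND seq=5000 -> fresh
Step 2: DROP seq=77 -> fresh
Step 3: SEND seq=248 -> fresh
Step 4: SEND seq=318 -> fresh
Step 5: SEND seq=5144 -> fresh
Step 6: SEND seq=77 -> retransmit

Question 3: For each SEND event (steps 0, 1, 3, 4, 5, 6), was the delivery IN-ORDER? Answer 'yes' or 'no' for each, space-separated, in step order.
Answer: yes yes no no yes yes

Derivation:
Step 0: SEND seq=0 -> in-order
Step 1: SEND seq=5000 -> in-order
Step 3: SEND seq=248 -> out-of-order
Step 4: SEND seq=318 -> out-of-order
Step 5: SEND seq=5144 -> in-order
Step 6: SEND seq=77 -> in-order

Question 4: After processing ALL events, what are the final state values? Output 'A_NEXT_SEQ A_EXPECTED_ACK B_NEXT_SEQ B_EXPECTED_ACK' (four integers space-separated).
After event 0: A_seq=5000 A_ack=77 B_seq=77 B_ack=5000
After event 1: A_seq=5144 A_ack=77 B_seq=77 B_ack=5144
After event 2: A_seq=5144 A_ack=77 B_seq=248 B_ack=5144
After event 3: A_seq=5144 A_ack=77 B_seq=318 B_ack=5144
After event 4: A_seq=5144 A_ack=77 B_seq=455 B_ack=5144
After event 5: A_seq=5259 A_ack=77 B_seq=455 B_ack=5259
After event 6: A_seq=5259 A_ack=455 B_seq=455 B_ack=5259

Answer: 5259 455 455 5259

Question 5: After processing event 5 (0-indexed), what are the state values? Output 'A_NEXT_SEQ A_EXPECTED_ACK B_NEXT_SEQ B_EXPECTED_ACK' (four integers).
After event 0: A_seq=5000 A_ack=77 B_seq=77 B_ack=5000
After event 1: A_seq=5144 A_ack=77 B_seq=77 B_ack=5144
After event 2: A_seq=5144 A_ack=77 B_seq=248 B_ack=5144
After event 3: A_seq=5144 A_ack=77 B_seq=318 B_ack=5144
After event 4: A_seq=5144 A_ack=77 B_seq=455 B_ack=5144
After event 5: A_seq=5259 A_ack=77 B_seq=455 B_ack=5259

5259 77 455 5259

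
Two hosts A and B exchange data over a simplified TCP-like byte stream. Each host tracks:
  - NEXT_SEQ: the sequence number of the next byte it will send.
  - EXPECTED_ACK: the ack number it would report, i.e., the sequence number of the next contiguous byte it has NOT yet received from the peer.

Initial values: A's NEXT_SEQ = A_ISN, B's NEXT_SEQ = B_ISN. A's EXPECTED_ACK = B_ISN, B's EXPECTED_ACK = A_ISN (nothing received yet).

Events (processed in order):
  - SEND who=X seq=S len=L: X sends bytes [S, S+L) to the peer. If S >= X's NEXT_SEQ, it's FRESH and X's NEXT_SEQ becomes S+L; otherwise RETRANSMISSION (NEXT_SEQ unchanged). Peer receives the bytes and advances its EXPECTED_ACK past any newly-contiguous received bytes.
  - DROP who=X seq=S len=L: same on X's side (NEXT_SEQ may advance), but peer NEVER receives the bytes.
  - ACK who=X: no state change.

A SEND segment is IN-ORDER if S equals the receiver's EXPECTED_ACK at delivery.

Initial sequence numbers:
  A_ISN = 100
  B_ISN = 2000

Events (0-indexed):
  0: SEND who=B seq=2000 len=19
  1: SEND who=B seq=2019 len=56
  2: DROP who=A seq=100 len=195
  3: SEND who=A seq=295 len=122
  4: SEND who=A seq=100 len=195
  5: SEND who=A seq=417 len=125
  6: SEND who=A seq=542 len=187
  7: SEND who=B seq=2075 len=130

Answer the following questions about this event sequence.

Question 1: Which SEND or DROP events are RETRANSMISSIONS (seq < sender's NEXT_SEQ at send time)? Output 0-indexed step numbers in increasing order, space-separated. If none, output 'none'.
Step 0: SEND seq=2000 -> fresh
Step 1: SEND seq=2019 -> fresh
Step 2: DROP seq=100 -> fresh
Step 3: SEND seq=295 -> fresh
Step 4: SEND seq=100 -> retransmit
Step 5: SEND seq=417 -> fresh
Step 6: SEND seq=542 -> fresh
Step 7: SEND seq=2075 -> fresh

Answer: 4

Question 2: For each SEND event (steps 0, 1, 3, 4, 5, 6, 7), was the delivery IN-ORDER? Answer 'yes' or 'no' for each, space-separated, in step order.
Step 0: SEND seq=2000 -> in-order
Step 1: SEND seq=2019 -> in-order
Step 3: SEND seq=295 -> out-of-order
Step 4: SEND seq=100 -> in-order
Step 5: SEND seq=417 -> in-order
Step 6: SEND seq=542 -> in-order
Step 7: SEND seq=2075 -> in-order

Answer: yes yes no yes yes yes yes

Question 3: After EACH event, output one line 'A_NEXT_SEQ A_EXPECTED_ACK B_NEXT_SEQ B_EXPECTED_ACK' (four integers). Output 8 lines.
100 2019 2019 100
100 2075 2075 100
295 2075 2075 100
417 2075 2075 100
417 2075 2075 417
542 2075 2075 542
729 2075 2075 729
729 2205 2205 729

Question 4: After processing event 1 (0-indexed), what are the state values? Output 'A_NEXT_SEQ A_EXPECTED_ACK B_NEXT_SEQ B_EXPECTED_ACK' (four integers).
After event 0: A_seq=100 A_ack=2019 B_seq=2019 B_ack=100
After event 1: A_seq=100 A_ack=2075 B_seq=2075 B_ack=100

100 2075 2075 100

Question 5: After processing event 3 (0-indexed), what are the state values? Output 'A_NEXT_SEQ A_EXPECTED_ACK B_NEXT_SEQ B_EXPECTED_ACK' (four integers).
After event 0: A_seq=100 A_ack=2019 B_seq=2019 B_ack=100
After event 1: A_seq=100 A_ack=2075 B_seq=2075 B_ack=100
After event 2: A_seq=295 A_ack=2075 B_seq=2075 B_ack=100
After event 3: A_seq=417 A_ack=2075 B_seq=2075 B_ack=100

417 2075 2075 100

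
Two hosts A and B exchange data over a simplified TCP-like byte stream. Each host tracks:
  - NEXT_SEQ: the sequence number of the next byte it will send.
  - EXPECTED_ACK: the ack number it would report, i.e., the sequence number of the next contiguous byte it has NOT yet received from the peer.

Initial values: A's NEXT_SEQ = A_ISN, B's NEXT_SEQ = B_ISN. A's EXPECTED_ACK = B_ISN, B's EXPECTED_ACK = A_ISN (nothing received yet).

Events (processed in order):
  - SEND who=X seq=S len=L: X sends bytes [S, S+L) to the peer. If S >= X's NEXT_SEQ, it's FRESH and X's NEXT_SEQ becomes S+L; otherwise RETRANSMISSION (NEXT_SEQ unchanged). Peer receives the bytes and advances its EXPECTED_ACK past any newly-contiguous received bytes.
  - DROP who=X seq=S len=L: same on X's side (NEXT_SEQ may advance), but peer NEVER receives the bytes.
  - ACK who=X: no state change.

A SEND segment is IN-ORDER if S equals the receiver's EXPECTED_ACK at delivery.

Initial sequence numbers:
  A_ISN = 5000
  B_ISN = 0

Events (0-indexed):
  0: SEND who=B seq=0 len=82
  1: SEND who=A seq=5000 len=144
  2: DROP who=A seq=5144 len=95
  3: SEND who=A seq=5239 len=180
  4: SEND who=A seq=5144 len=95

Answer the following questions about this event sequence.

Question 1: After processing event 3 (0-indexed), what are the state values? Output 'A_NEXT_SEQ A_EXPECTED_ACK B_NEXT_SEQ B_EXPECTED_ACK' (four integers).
After event 0: A_seq=5000 A_ack=82 B_seq=82 B_ack=5000
After event 1: A_seq=5144 A_ack=82 B_seq=82 B_ack=5144
After event 2: A_seq=5239 A_ack=82 B_seq=82 B_ack=5144
After event 3: A_seq=5419 A_ack=82 B_seq=82 B_ack=5144

5419 82 82 5144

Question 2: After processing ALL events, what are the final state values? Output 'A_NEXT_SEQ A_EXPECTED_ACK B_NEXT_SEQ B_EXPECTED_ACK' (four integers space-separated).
After event 0: A_seq=5000 A_ack=82 B_seq=82 B_ack=5000
After event 1: A_seq=5144 A_ack=82 B_seq=82 B_ack=5144
After event 2: A_seq=5239 A_ack=82 B_seq=82 B_ack=5144
After event 3: A_seq=5419 A_ack=82 B_seq=82 B_ack=5144
After event 4: A_seq=5419 A_ack=82 B_seq=82 B_ack=5419

Answer: 5419 82 82 5419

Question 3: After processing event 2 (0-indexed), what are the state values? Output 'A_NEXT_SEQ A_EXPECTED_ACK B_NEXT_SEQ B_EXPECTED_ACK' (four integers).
After event 0: A_seq=5000 A_ack=82 B_seq=82 B_ack=5000
After event 1: A_seq=5144 A_ack=82 B_seq=82 B_ack=5144
After event 2: A_seq=5239 A_ack=82 B_seq=82 B_ack=5144

5239 82 82 5144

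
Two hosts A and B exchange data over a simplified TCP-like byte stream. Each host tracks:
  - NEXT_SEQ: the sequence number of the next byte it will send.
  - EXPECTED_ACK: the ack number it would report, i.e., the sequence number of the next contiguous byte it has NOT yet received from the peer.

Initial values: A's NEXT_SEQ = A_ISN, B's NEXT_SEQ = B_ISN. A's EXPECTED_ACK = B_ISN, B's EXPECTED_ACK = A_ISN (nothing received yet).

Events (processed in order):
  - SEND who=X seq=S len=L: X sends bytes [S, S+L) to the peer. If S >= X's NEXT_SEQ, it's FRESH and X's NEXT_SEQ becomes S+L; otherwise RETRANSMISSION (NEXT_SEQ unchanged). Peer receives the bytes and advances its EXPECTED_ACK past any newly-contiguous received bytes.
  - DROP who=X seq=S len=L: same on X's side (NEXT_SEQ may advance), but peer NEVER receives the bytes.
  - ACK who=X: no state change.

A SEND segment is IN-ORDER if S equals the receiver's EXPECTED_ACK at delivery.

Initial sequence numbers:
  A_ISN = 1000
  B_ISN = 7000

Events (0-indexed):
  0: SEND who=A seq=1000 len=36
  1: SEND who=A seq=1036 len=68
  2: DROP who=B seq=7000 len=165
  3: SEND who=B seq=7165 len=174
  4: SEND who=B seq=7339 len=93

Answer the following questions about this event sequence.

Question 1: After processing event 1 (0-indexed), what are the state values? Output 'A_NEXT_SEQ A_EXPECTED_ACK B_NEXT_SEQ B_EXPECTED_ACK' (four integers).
After event 0: A_seq=1036 A_ack=7000 B_seq=7000 B_ack=1036
After event 1: A_seq=1104 A_ack=7000 B_seq=7000 B_ack=1104

1104 7000 7000 1104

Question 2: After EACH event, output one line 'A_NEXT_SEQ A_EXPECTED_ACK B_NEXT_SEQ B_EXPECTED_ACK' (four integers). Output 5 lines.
1036 7000 7000 1036
1104 7000 7000 1104
1104 7000 7165 1104
1104 7000 7339 1104
1104 7000 7432 1104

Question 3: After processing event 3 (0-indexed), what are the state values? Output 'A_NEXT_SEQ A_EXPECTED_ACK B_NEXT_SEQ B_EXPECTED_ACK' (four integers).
After event 0: A_seq=1036 A_ack=7000 B_seq=7000 B_ack=1036
After event 1: A_seq=1104 A_ack=7000 B_seq=7000 B_ack=1104
After event 2: A_seq=1104 A_ack=7000 B_seq=7165 B_ack=1104
After event 3: A_seq=1104 A_ack=7000 B_seq=7339 B_ack=1104

1104 7000 7339 1104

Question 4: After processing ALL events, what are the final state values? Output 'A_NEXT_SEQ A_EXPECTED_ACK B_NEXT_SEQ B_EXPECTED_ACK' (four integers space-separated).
Answer: 1104 7000 7432 1104

Derivation:
After event 0: A_seq=1036 A_ack=7000 B_seq=7000 B_ack=1036
After event 1: A_seq=1104 A_ack=7000 B_seq=7000 B_ack=1104
After event 2: A_seq=1104 A_ack=7000 B_seq=7165 B_ack=1104
After event 3: A_seq=1104 A_ack=7000 B_seq=7339 B_ack=1104
After event 4: A_seq=1104 A_ack=7000 B_seq=7432 B_ack=1104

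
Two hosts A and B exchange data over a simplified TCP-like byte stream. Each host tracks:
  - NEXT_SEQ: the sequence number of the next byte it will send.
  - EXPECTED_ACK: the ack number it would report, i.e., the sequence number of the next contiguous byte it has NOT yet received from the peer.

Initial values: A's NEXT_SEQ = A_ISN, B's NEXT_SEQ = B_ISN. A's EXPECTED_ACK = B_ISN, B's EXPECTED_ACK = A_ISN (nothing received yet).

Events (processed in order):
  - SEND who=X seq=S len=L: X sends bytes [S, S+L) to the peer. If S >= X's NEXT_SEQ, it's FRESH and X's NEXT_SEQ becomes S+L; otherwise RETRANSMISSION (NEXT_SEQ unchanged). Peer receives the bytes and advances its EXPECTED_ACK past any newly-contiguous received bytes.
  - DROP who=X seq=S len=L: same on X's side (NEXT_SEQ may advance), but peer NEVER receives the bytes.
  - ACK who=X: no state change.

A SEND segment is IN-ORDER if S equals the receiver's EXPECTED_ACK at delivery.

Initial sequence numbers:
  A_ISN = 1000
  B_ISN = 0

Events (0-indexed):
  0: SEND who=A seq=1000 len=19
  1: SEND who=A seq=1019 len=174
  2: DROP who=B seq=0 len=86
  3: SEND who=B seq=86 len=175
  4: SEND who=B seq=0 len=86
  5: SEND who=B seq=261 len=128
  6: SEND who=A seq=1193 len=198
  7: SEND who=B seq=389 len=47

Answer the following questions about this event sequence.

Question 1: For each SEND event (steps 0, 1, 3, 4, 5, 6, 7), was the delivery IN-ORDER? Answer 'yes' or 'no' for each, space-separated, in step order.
Step 0: SEND seq=1000 -> in-order
Step 1: SEND seq=1019 -> in-order
Step 3: SEND seq=86 -> out-of-order
Step 4: SEND seq=0 -> in-order
Step 5: SEND seq=261 -> in-order
Step 6: SEND seq=1193 -> in-order
Step 7: SEND seq=389 -> in-order

Answer: yes yes no yes yes yes yes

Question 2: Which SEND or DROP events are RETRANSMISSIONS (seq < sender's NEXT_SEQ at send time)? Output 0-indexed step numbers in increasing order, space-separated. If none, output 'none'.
Answer: 4

Derivation:
Step 0: SEND seq=1000 -> fresh
Step 1: SEND seq=1019 -> fresh
Step 2: DROP seq=0 -> fresh
Step 3: SEND seq=86 -> fresh
Step 4: SEND seq=0 -> retransmit
Step 5: SEND seq=261 -> fresh
Step 6: SEND seq=1193 -> fresh
Step 7: SEND seq=389 -> fresh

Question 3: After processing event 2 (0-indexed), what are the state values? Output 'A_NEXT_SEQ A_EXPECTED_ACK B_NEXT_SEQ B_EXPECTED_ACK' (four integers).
After event 0: A_seq=1019 A_ack=0 B_seq=0 B_ack=1019
After event 1: A_seq=1193 A_ack=0 B_seq=0 B_ack=1193
After event 2: A_seq=1193 A_ack=0 B_seq=86 B_ack=1193

1193 0 86 1193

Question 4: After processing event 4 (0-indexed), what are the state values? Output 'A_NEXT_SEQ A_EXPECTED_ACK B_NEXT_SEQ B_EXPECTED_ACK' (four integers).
After event 0: A_seq=1019 A_ack=0 B_seq=0 B_ack=1019
After event 1: A_seq=1193 A_ack=0 B_seq=0 B_ack=1193
After event 2: A_seq=1193 A_ack=0 B_seq=86 B_ack=1193
After event 3: A_seq=1193 A_ack=0 B_seq=261 B_ack=1193
After event 4: A_seq=1193 A_ack=261 B_seq=261 B_ack=1193

1193 261 261 1193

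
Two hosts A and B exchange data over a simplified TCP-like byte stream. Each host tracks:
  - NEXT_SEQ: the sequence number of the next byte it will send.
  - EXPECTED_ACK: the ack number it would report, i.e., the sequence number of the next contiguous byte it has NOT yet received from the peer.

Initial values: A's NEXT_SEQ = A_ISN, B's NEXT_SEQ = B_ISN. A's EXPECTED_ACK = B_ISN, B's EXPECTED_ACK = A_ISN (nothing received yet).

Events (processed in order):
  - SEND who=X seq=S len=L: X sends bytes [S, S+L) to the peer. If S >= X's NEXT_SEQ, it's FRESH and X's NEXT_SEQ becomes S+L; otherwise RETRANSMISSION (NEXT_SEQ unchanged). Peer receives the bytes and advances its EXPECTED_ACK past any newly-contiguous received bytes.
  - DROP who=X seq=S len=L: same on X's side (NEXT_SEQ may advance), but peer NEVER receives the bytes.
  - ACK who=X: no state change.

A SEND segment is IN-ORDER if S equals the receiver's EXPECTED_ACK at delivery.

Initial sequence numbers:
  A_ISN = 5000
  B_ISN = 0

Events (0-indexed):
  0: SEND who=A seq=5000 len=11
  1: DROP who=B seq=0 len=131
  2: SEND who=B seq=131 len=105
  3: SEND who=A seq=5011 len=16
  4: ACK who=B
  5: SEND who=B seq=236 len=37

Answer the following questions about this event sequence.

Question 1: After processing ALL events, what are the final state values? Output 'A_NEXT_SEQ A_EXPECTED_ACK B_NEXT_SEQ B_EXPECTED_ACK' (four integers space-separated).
After event 0: A_seq=5011 A_ack=0 B_seq=0 B_ack=5011
After event 1: A_seq=5011 A_ack=0 B_seq=131 B_ack=5011
After event 2: A_seq=5011 A_ack=0 B_seq=236 B_ack=5011
After event 3: A_seq=5027 A_ack=0 B_seq=236 B_ack=5027
After event 4: A_seq=5027 A_ack=0 B_seq=236 B_ack=5027
After event 5: A_seq=5027 A_ack=0 B_seq=273 B_ack=5027

Answer: 5027 0 273 5027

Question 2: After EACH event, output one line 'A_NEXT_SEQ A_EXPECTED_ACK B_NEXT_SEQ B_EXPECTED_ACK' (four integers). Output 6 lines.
5011 0 0 5011
5011 0 131 5011
5011 0 236 5011
5027 0 236 5027
5027 0 236 5027
5027 0 273 5027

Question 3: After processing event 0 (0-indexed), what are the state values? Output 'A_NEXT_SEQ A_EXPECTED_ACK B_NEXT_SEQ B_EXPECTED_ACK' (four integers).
After event 0: A_seq=5011 A_ack=0 B_seq=0 B_ack=5011

5011 0 0 5011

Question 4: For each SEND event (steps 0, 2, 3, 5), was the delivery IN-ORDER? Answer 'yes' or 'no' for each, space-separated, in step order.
Step 0: SEND seq=5000 -> in-order
Step 2: SEND seq=131 -> out-of-order
Step 3: SEND seq=5011 -> in-order
Step 5: SEND seq=236 -> out-of-order

Answer: yes no yes no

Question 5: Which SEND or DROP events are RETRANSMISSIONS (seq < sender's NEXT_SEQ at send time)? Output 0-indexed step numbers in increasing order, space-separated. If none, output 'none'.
Step 0: SEND seq=5000 -> fresh
Step 1: DROP seq=0 -> fresh
Step 2: SEND seq=131 -> fresh
Step 3: SEND seq=5011 -> fresh
Step 5: SEND seq=236 -> fresh

Answer: none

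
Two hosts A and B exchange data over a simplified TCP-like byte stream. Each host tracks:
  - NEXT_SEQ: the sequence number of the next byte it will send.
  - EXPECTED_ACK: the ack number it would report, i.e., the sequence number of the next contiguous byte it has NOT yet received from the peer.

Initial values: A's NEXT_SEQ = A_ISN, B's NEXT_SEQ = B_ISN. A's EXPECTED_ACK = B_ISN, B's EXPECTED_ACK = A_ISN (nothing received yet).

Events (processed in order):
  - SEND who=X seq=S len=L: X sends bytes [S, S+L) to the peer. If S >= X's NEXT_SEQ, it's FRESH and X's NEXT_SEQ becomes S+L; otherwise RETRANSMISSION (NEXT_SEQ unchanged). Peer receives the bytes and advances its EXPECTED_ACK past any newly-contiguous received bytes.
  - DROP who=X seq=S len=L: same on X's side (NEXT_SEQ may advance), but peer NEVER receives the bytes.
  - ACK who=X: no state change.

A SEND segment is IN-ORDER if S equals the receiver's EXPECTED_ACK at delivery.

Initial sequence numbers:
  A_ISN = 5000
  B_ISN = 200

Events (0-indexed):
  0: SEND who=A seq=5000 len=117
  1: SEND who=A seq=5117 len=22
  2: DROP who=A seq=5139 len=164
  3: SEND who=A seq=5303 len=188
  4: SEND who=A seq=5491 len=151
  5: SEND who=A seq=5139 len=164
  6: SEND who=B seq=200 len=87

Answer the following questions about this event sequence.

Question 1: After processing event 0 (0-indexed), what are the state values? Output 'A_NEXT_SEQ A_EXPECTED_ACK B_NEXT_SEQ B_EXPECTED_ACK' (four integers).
After event 0: A_seq=5117 A_ack=200 B_seq=200 B_ack=5117

5117 200 200 5117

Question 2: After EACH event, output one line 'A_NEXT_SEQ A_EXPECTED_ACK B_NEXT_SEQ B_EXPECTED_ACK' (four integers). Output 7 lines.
5117 200 200 5117
5139 200 200 5139
5303 200 200 5139
5491 200 200 5139
5642 200 200 5139
5642 200 200 5642
5642 287 287 5642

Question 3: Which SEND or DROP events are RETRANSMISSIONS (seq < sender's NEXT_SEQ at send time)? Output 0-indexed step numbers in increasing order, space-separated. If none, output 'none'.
Answer: 5

Derivation:
Step 0: SEND seq=5000 -> fresh
Step 1: SEND seq=5117 -> fresh
Step 2: DROP seq=5139 -> fresh
Step 3: SEND seq=5303 -> fresh
Step 4: SEND seq=5491 -> fresh
Step 5: SEND seq=5139 -> retransmit
Step 6: SEND seq=200 -> fresh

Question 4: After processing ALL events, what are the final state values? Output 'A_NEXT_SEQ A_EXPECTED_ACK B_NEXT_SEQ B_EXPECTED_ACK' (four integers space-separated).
Answer: 5642 287 287 5642

Derivation:
After event 0: A_seq=5117 A_ack=200 B_seq=200 B_ack=5117
After event 1: A_seq=5139 A_ack=200 B_seq=200 B_ack=5139
After event 2: A_seq=5303 A_ack=200 B_seq=200 B_ack=5139
After event 3: A_seq=5491 A_ack=200 B_seq=200 B_ack=5139
After event 4: A_seq=5642 A_ack=200 B_seq=200 B_ack=5139
After event 5: A_seq=5642 A_ack=200 B_seq=200 B_ack=5642
After event 6: A_seq=5642 A_ack=287 B_seq=287 B_ack=5642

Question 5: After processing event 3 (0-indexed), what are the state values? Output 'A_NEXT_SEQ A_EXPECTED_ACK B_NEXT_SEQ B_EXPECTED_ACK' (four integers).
After event 0: A_seq=5117 A_ack=200 B_seq=200 B_ack=5117
After event 1: A_seq=5139 A_ack=200 B_seq=200 B_ack=5139
After event 2: A_seq=5303 A_ack=200 B_seq=200 B_ack=5139
After event 3: A_seq=5491 A_ack=200 B_seq=200 B_ack=5139

5491 200 200 5139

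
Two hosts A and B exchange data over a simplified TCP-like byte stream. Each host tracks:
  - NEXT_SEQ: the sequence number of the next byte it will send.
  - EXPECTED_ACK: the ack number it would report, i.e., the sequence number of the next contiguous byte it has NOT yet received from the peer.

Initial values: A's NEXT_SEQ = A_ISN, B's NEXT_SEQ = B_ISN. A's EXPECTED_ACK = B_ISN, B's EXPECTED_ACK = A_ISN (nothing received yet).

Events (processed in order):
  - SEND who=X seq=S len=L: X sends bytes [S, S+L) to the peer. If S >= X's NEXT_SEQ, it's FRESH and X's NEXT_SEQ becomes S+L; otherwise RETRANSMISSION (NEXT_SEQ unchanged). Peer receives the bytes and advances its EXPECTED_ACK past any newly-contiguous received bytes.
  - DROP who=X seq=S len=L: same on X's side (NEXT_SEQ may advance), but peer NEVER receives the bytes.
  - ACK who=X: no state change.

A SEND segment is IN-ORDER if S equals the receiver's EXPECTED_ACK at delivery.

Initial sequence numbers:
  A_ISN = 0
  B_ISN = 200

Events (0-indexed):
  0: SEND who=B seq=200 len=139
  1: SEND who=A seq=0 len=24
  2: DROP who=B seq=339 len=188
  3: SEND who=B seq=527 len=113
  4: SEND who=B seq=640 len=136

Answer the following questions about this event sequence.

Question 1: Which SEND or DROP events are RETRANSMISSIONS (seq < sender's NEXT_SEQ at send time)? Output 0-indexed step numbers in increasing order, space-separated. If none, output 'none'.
Step 0: SEND seq=200 -> fresh
Step 1: SEND seq=0 -> fresh
Step 2: DROP seq=339 -> fresh
Step 3: SEND seq=527 -> fresh
Step 4: SEND seq=640 -> fresh

Answer: none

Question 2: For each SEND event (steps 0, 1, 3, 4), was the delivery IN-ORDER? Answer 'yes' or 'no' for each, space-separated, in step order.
Step 0: SEND seq=200 -> in-order
Step 1: SEND seq=0 -> in-order
Step 3: SEND seq=527 -> out-of-order
Step 4: SEND seq=640 -> out-of-order

Answer: yes yes no no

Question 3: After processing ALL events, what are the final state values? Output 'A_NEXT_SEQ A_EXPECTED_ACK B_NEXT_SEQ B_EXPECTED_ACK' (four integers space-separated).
After event 0: A_seq=0 A_ack=339 B_seq=339 B_ack=0
After event 1: A_seq=24 A_ack=339 B_seq=339 B_ack=24
After event 2: A_seq=24 A_ack=339 B_seq=527 B_ack=24
After event 3: A_seq=24 A_ack=339 B_seq=640 B_ack=24
After event 4: A_seq=24 A_ack=339 B_seq=776 B_ack=24

Answer: 24 339 776 24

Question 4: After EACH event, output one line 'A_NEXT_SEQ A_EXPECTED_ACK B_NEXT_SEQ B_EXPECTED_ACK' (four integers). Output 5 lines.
0 339 339 0
24 339 339 24
24 339 527 24
24 339 640 24
24 339 776 24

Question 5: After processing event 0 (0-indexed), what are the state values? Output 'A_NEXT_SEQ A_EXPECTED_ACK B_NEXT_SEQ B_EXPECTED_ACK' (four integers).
After event 0: A_seq=0 A_ack=339 B_seq=339 B_ack=0

0 339 339 0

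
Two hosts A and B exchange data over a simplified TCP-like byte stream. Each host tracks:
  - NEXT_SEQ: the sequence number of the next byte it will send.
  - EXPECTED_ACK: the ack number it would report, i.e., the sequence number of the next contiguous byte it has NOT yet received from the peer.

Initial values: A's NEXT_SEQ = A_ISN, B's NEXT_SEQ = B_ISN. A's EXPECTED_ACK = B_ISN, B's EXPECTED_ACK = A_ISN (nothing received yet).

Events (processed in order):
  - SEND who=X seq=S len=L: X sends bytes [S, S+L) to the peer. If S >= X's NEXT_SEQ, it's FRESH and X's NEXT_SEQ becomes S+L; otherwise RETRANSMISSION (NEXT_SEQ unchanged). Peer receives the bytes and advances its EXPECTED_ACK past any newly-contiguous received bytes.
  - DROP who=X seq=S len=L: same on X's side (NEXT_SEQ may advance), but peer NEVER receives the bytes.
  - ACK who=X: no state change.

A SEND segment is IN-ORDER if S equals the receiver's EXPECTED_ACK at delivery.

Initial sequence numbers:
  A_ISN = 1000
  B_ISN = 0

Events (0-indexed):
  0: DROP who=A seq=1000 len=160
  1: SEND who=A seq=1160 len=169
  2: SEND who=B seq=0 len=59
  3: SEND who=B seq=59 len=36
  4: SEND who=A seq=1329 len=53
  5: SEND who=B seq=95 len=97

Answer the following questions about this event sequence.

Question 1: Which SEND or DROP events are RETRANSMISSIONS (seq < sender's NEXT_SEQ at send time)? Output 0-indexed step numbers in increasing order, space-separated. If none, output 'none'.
Answer: none

Derivation:
Step 0: DROP seq=1000 -> fresh
Step 1: SEND seq=1160 -> fresh
Step 2: SEND seq=0 -> fresh
Step 3: SEND seq=59 -> fresh
Step 4: SEND seq=1329 -> fresh
Step 5: SEND seq=95 -> fresh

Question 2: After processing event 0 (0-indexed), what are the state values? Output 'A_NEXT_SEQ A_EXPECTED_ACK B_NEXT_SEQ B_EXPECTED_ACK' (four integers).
After event 0: A_seq=1160 A_ack=0 B_seq=0 B_ack=1000

1160 0 0 1000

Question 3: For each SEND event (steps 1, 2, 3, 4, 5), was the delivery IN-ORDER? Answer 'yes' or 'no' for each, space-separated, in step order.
Answer: no yes yes no yes

Derivation:
Step 1: SEND seq=1160 -> out-of-order
Step 2: SEND seq=0 -> in-order
Step 3: SEND seq=59 -> in-order
Step 4: SEND seq=1329 -> out-of-order
Step 5: SEND seq=95 -> in-order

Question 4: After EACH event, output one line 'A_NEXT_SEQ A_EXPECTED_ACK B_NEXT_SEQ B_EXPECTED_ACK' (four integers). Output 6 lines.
1160 0 0 1000
1329 0 0 1000
1329 59 59 1000
1329 95 95 1000
1382 95 95 1000
1382 192 192 1000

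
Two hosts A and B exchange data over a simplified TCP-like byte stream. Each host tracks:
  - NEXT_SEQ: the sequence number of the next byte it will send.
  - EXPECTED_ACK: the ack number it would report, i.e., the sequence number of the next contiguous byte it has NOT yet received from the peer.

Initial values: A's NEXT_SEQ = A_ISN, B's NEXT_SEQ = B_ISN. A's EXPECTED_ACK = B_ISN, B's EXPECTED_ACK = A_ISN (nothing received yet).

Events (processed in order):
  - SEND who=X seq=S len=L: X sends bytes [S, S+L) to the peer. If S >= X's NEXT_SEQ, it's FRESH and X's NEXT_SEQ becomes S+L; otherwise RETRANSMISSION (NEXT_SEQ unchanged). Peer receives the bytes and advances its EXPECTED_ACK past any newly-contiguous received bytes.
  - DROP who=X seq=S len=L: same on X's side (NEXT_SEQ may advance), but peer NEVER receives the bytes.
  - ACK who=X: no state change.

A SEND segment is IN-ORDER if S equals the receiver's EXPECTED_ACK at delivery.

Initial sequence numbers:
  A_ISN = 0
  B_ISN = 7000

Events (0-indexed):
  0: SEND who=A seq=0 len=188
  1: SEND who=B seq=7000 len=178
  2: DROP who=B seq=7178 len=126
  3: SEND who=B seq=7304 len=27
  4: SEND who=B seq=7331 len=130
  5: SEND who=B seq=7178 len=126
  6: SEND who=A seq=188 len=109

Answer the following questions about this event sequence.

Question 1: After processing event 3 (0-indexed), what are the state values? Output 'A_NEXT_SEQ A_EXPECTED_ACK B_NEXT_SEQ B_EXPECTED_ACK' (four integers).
After event 0: A_seq=188 A_ack=7000 B_seq=7000 B_ack=188
After event 1: A_seq=188 A_ack=7178 B_seq=7178 B_ack=188
After event 2: A_seq=188 A_ack=7178 B_seq=7304 B_ack=188
After event 3: A_seq=188 A_ack=7178 B_seq=7331 B_ack=188

188 7178 7331 188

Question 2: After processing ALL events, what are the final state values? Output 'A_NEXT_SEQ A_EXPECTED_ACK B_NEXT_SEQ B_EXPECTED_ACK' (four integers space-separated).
Answer: 297 7461 7461 297

Derivation:
After event 0: A_seq=188 A_ack=7000 B_seq=7000 B_ack=188
After event 1: A_seq=188 A_ack=7178 B_seq=7178 B_ack=188
After event 2: A_seq=188 A_ack=7178 B_seq=7304 B_ack=188
After event 3: A_seq=188 A_ack=7178 B_seq=7331 B_ack=188
After event 4: A_seq=188 A_ack=7178 B_seq=7461 B_ack=188
After event 5: A_seq=188 A_ack=7461 B_seq=7461 B_ack=188
After event 6: A_seq=297 A_ack=7461 B_seq=7461 B_ack=297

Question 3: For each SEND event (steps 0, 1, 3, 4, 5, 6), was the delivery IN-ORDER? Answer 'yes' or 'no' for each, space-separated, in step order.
Answer: yes yes no no yes yes

Derivation:
Step 0: SEND seq=0 -> in-order
Step 1: SEND seq=7000 -> in-order
Step 3: SEND seq=7304 -> out-of-order
Step 4: SEND seq=7331 -> out-of-order
Step 5: SEND seq=7178 -> in-order
Step 6: SEND seq=188 -> in-order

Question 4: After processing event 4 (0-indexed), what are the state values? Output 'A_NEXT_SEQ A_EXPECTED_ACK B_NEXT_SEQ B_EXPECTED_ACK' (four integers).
After event 0: A_seq=188 A_ack=7000 B_seq=7000 B_ack=188
After event 1: A_seq=188 A_ack=7178 B_seq=7178 B_ack=188
After event 2: A_seq=188 A_ack=7178 B_seq=7304 B_ack=188
After event 3: A_seq=188 A_ack=7178 B_seq=7331 B_ack=188
After event 4: A_seq=188 A_ack=7178 B_seq=7461 B_ack=188

188 7178 7461 188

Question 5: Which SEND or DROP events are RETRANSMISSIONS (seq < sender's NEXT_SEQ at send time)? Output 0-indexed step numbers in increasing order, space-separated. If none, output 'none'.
Answer: 5

Derivation:
Step 0: SEND seq=0 -> fresh
Step 1: SEND seq=7000 -> fresh
Step 2: DROP seq=7178 -> fresh
Step 3: SEND seq=7304 -> fresh
Step 4: SEND seq=7331 -> fresh
Step 5: SEND seq=7178 -> retransmit
Step 6: SEND seq=188 -> fresh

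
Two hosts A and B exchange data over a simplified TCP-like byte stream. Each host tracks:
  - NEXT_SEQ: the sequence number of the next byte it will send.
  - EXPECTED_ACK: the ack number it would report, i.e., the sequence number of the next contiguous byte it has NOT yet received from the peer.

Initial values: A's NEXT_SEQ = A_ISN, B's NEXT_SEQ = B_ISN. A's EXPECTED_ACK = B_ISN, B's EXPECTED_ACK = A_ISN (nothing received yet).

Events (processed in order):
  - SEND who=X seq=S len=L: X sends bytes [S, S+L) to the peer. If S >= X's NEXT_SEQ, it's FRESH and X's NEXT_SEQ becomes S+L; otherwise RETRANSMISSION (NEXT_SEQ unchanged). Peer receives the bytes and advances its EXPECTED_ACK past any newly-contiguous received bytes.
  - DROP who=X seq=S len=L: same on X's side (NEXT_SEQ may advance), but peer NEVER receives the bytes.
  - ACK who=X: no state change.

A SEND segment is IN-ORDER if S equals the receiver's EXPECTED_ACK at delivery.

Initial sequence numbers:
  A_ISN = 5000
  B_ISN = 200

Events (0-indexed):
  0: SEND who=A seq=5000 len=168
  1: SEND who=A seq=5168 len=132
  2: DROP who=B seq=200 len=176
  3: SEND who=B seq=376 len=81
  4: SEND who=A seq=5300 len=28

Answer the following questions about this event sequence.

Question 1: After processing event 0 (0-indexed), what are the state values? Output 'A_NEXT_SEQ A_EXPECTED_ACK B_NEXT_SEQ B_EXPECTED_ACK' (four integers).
After event 0: A_seq=5168 A_ack=200 B_seq=200 B_ack=5168

5168 200 200 5168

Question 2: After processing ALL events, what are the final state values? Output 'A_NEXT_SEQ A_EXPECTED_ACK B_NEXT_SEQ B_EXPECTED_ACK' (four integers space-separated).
Answer: 5328 200 457 5328

Derivation:
After event 0: A_seq=5168 A_ack=200 B_seq=200 B_ack=5168
After event 1: A_seq=5300 A_ack=200 B_seq=200 B_ack=5300
After event 2: A_seq=5300 A_ack=200 B_seq=376 B_ack=5300
After event 3: A_seq=5300 A_ack=200 B_seq=457 B_ack=5300
After event 4: A_seq=5328 A_ack=200 B_seq=457 B_ack=5328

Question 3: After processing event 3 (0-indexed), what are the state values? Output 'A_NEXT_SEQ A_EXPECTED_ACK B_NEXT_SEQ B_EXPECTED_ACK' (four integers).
After event 0: A_seq=5168 A_ack=200 B_seq=200 B_ack=5168
After event 1: A_seq=5300 A_ack=200 B_seq=200 B_ack=5300
After event 2: A_seq=5300 A_ack=200 B_seq=376 B_ack=5300
After event 3: A_seq=5300 A_ack=200 B_seq=457 B_ack=5300

5300 200 457 5300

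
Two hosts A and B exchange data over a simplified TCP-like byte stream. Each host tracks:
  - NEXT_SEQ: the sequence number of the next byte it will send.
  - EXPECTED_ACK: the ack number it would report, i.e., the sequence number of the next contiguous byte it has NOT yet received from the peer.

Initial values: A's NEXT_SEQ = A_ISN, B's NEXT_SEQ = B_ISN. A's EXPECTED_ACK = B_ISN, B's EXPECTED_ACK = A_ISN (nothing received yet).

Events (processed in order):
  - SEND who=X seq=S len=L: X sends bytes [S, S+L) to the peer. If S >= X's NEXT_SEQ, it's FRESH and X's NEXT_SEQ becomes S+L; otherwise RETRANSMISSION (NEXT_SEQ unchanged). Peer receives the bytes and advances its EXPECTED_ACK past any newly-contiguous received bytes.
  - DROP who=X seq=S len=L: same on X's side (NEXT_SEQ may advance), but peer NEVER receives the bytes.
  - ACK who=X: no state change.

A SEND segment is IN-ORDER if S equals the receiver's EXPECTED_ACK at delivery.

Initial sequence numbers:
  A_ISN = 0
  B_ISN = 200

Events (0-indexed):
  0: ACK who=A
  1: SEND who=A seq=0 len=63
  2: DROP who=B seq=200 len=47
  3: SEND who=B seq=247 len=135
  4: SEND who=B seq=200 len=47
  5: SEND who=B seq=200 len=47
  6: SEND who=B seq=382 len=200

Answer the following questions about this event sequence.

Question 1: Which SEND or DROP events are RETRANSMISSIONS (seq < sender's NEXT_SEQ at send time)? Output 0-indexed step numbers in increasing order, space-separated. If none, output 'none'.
Step 1: SEND seq=0 -> fresh
Step 2: DROP seq=200 -> fresh
Step 3: SEND seq=247 -> fresh
Step 4: SEND seq=200 -> retransmit
Step 5: SEND seq=200 -> retransmit
Step 6: SEND seq=382 -> fresh

Answer: 4 5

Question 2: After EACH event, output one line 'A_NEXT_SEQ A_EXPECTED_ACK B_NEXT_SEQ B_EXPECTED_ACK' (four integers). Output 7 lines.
0 200 200 0
63 200 200 63
63 200 247 63
63 200 382 63
63 382 382 63
63 382 382 63
63 582 582 63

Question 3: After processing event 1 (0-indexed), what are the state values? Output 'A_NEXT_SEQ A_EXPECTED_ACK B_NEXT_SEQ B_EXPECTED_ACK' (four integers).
After event 0: A_seq=0 A_ack=200 B_seq=200 B_ack=0
After event 1: A_seq=63 A_ack=200 B_seq=200 B_ack=63

63 200 200 63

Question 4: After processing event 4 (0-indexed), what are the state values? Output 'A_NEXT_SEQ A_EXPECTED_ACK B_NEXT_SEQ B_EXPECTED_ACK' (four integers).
After event 0: A_seq=0 A_ack=200 B_seq=200 B_ack=0
After event 1: A_seq=63 A_ack=200 B_seq=200 B_ack=63
After event 2: A_seq=63 A_ack=200 B_seq=247 B_ack=63
After event 3: A_seq=63 A_ack=200 B_seq=382 B_ack=63
After event 4: A_seq=63 A_ack=382 B_seq=382 B_ack=63

63 382 382 63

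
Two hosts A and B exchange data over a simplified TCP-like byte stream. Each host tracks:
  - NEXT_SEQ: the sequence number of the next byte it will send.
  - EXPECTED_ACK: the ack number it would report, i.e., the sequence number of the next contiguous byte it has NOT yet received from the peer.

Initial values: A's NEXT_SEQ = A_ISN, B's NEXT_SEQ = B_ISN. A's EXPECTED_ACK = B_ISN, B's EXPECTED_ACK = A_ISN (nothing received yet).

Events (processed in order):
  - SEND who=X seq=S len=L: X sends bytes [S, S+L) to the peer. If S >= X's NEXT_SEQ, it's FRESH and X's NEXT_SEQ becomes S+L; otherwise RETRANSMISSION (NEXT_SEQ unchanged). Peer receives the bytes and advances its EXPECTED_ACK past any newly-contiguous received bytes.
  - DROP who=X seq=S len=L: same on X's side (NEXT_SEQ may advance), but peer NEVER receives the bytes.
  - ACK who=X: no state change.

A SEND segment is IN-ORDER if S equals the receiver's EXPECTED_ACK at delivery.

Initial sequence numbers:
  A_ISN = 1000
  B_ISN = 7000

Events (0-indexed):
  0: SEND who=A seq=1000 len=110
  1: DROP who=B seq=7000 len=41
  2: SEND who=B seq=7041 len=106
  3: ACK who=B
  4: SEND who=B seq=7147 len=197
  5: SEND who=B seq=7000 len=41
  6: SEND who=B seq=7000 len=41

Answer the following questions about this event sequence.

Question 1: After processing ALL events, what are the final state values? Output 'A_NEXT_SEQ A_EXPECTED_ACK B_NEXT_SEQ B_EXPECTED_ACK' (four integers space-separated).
After event 0: A_seq=1110 A_ack=7000 B_seq=7000 B_ack=1110
After event 1: A_seq=1110 A_ack=7000 B_seq=7041 B_ack=1110
After event 2: A_seq=1110 A_ack=7000 B_seq=7147 B_ack=1110
After event 3: A_seq=1110 A_ack=7000 B_seq=7147 B_ack=1110
After event 4: A_seq=1110 A_ack=7000 B_seq=7344 B_ack=1110
After event 5: A_seq=1110 A_ack=7344 B_seq=7344 B_ack=1110
After event 6: A_seq=1110 A_ack=7344 B_seq=7344 B_ack=1110

Answer: 1110 7344 7344 1110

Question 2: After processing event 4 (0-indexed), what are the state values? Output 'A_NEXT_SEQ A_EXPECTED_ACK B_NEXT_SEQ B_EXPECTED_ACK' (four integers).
After event 0: A_seq=1110 A_ack=7000 B_seq=7000 B_ack=1110
After event 1: A_seq=1110 A_ack=7000 B_seq=7041 B_ack=1110
After event 2: A_seq=1110 A_ack=7000 B_seq=7147 B_ack=1110
After event 3: A_seq=1110 A_ack=7000 B_seq=7147 B_ack=1110
After event 4: A_seq=1110 A_ack=7000 B_seq=7344 B_ack=1110

1110 7000 7344 1110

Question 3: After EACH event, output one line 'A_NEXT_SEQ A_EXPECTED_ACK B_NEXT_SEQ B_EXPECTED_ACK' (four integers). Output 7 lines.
1110 7000 7000 1110
1110 7000 7041 1110
1110 7000 7147 1110
1110 7000 7147 1110
1110 7000 7344 1110
1110 7344 7344 1110
1110 7344 7344 1110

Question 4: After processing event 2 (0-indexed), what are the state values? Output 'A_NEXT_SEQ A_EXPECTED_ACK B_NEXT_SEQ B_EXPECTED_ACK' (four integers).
After event 0: A_seq=1110 A_ack=7000 B_seq=7000 B_ack=1110
After event 1: A_seq=1110 A_ack=7000 B_seq=7041 B_ack=1110
After event 2: A_seq=1110 A_ack=7000 B_seq=7147 B_ack=1110

1110 7000 7147 1110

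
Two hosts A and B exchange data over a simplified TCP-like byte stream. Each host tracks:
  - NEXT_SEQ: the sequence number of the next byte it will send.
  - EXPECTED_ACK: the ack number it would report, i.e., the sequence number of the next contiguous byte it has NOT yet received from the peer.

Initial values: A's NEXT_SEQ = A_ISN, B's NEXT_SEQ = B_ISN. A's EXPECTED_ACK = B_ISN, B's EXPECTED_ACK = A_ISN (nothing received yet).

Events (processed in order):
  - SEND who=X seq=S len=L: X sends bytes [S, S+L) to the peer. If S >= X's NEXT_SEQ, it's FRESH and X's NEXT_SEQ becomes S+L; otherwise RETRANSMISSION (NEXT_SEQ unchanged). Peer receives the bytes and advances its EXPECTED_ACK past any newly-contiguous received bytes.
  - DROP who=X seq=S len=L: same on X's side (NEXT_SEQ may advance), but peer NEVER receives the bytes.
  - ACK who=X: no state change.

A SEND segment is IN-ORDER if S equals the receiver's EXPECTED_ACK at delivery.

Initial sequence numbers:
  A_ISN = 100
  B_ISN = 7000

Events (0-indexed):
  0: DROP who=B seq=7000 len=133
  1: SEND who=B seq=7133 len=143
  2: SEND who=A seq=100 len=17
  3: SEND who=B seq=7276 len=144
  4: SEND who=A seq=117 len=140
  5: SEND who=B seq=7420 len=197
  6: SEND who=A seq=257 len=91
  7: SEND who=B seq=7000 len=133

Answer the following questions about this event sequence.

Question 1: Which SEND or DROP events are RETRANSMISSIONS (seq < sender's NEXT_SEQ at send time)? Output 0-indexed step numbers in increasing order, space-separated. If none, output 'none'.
Step 0: DROP seq=7000 -> fresh
Step 1: SEND seq=7133 -> fresh
Step 2: SEND seq=100 -> fresh
Step 3: SEND seq=7276 -> fresh
Step 4: SEND seq=117 -> fresh
Step 5: SEND seq=7420 -> fresh
Step 6: SEND seq=257 -> fresh
Step 7: SEND seq=7000 -> retransmit

Answer: 7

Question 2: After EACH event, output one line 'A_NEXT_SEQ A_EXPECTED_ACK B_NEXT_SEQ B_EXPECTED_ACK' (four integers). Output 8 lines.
100 7000 7133 100
100 7000 7276 100
117 7000 7276 117
117 7000 7420 117
257 7000 7420 257
257 7000 7617 257
348 7000 7617 348
348 7617 7617 348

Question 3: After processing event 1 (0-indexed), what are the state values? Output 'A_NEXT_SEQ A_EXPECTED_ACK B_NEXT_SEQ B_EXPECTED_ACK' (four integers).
After event 0: A_seq=100 A_ack=7000 B_seq=7133 B_ack=100
After event 1: A_seq=100 A_ack=7000 B_seq=7276 B_ack=100

100 7000 7276 100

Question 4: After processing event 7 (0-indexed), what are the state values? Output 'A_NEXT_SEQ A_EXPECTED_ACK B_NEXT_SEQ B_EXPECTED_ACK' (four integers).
After event 0: A_seq=100 A_ack=7000 B_seq=7133 B_ack=100
After event 1: A_seq=100 A_ack=7000 B_seq=7276 B_ack=100
After event 2: A_seq=117 A_ack=7000 B_seq=7276 B_ack=117
After event 3: A_seq=117 A_ack=7000 B_seq=7420 B_ack=117
After event 4: A_seq=257 A_ack=7000 B_seq=7420 B_ack=257
After event 5: A_seq=257 A_ack=7000 B_seq=7617 B_ack=257
After event 6: A_seq=348 A_ack=7000 B_seq=7617 B_ack=348
After event 7: A_seq=348 A_ack=7617 B_seq=7617 B_ack=348

348 7617 7617 348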